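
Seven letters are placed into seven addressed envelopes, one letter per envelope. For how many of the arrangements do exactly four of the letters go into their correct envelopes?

70

Pick the 4 fixed positions: C(7,4) = 35 ways.
The other 3 form a derangement: !3 = 2.
Total: 35 × 2 = 70.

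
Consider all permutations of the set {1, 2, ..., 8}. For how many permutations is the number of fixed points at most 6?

40319

# with exactly i fixed is C(8,i)·!(8-i); sum over i=0..6:
  i=0: C(8,0)·!8 = 1·14833 = 14833
  i=1: C(8,1)·!7 = 8·1854 = 14832
  i=2: C(8,2)·!6 = 28·265 = 7420
  i=3: C(8,3)·!5 = 56·44 = 2464
  i=4: C(8,4)·!4 = 70·9 = 630
  i=5: C(8,5)·!3 = 56·2 = 112
  i=6: C(8,6)·!2 = 28·1 = 28
Total = 40319.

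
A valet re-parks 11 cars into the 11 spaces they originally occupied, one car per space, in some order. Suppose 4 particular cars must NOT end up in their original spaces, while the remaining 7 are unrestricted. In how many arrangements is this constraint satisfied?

27422640

Inclusion-exclusion on the 4 forbidden self-matches:
Σ_{j=0}^{4} (-1)^j C(4,j)(11-j)!
= C(4,0)·11! - C(4,1)·10! + C(4,2)·9! - C(4,3)·8! + C(4,4)·7!
= 39916800 - 14515200 + 2177280 - 161280 + 5040
= 27422640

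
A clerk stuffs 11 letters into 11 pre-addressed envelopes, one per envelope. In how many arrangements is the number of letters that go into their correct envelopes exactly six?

20328

Choose which 6 of the 11 are fixed: C(11,6) = 462.
The other 5 form a derangement: !5 = 44.
Total: 462 × 44 = 20328.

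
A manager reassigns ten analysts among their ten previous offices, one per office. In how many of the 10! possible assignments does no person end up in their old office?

The subfactorial !10 = [10!/e] (nearest integer).
10! = 3628800, and 3628800/e ≈ 1334960.92, so !10 = 1334961.

1334961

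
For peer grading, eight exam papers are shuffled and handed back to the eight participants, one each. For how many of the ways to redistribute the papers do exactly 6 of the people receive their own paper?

28

Pick the 6 fixed positions: C(8,6) = 28 ways.
The other 2 form a derangement: !2 = 1.
Total: 28 × 1 = 28.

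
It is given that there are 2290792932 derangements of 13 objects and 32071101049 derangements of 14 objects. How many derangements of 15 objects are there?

!15 = (15-1)·(!14 + !13) = 14·(32071101049 + 2290792932) = 14·34361893981 = 481066515734.

481066515734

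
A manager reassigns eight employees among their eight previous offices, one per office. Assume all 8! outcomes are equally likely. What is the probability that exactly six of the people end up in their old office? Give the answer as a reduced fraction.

1/1440

Favorable outcomes: C(8,6)·!2 = 28·1 = 28.
Total outcomes: 8! = 40320.
Probability = 28/40320 = 1/1440.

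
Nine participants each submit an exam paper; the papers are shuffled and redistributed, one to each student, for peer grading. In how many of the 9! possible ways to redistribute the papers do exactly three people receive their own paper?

22260

Choose which 3 of the 9 are fixed: C(9,3) = 84.
The remaining 6 must be deranged: !6 = 265.
Total: 84 × 265 = 22260.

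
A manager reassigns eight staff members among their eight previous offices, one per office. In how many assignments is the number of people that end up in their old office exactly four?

630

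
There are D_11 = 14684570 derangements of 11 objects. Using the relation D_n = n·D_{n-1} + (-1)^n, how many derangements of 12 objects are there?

D_12 = 12·14684570 + 1 = 176214841.

176214841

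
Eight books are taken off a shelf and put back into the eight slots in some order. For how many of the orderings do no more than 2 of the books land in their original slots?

37085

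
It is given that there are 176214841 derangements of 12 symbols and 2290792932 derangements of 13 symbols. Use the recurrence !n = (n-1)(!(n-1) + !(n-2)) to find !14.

32071101049

!14 = (14-1)·(!13 + !12) = 13·(2290792932 + 176214841) = 13·2467007773 = 32071101049.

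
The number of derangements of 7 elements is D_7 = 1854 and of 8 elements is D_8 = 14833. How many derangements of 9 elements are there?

133496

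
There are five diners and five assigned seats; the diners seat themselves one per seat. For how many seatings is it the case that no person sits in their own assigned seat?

Recurrence: !5 = 5·!4 + (-1)^5.
!5 = 5·9 - 1 = 44

44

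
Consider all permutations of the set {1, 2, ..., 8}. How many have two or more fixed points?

10655

# with exactly i fixed is C(8,i)·!(8-i); sum over i=2..8:
  i=2: C(8,2)·!6 = 28·265 = 7420
  i=3: C(8,3)·!5 = 56·44 = 2464
  i=4: C(8,4)·!4 = 70·9 = 630
  i=5: C(8,5)·!3 = 56·2 = 112
  i=6: C(8,6)·!2 = 28·1 = 28
  i=7: C(8,7)·!1 = 8·0 = 0
  i=8: C(8,8)·!0 = 1·1 = 1
Total = 10655.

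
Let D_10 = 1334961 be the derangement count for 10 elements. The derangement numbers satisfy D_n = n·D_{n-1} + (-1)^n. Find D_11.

D_11 = 11·1334961 - 1 = 14684570.

14684570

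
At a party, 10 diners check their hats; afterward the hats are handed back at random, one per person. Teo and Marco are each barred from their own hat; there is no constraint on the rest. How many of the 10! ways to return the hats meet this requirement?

Let A_j be the event that the j-th constrained one is fixed. By inclusion-exclusion over the 2 events:
Σ_{j=0}^{2} (-1)^j C(2,j)(10-j)!
= C(2,0)·10! - C(2,1)·9! + C(2,2)·8!
= 3628800 - 725760 + 40320
= 2943360

2943360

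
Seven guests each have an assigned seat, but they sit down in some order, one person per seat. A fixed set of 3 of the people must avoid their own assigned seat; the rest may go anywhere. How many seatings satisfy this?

3216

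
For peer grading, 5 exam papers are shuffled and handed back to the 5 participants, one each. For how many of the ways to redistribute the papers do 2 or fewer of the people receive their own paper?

109

Sum C(5,i)·!(5-i) for i = 0..2:
  i=0: C(5,0)·!5 = 1·44 = 44
  i=1: C(5,1)·!4 = 5·9 = 45
  i=2: C(5,2)·!3 = 10·2 = 20
Total = 109.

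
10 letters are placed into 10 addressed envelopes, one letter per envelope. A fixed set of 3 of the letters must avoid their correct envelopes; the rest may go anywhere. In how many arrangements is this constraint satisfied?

2656080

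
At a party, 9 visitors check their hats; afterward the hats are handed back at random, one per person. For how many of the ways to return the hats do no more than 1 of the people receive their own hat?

# with exactly i fixed is C(9,i)·!(9-i); sum over i=0..1:
  i=0: C(9,0)·!9 = 1·133496 = 133496
  i=1: C(9,1)·!8 = 9·14833 = 133497
Total = 266993.

266993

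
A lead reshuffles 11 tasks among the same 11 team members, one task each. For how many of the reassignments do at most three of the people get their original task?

39158866

# with exactly i fixed is C(11,i)·!(11-i); sum over i=0..3:
  i=0: C(11,0)·!11 = 1·14684570 = 14684570
  i=1: C(11,1)·!10 = 11·1334961 = 14684571
  i=2: C(11,2)·!9 = 55·133496 = 7342280
  i=3: C(11,3)·!8 = 165·14833 = 2447445
Total = 39158866.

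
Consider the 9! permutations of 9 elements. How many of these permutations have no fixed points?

133496

Recurrence: !9 = 8·(!8 + !7).
!9 = 8·(14833 + 1854) = 8·16687 = 133496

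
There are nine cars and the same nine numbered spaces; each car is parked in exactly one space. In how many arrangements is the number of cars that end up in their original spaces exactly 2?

Pick the 2 fixed positions: C(9,2) = 36 ways.
The remaining 7 must be deranged: !7 = 1854.
Total: 36 × 1854 = 66744.

66744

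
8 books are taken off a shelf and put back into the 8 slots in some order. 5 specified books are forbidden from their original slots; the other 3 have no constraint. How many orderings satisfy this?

Inclusion-exclusion on the 5 forbidden self-matches:
Σ_{j=0}^{5} (-1)^j C(5,j)(8-j)!
= C(5,0)·8! - C(5,1)·7! + C(5,2)·6! - C(5,3)·5! + C(5,4)·4! - C(5,5)·3!
= 40320 - 25200 + 7200 - 1200 + 120 - 6
= 21234

21234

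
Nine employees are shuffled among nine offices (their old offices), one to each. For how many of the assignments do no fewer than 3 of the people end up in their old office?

29143

Sum C(9,i)·!(9-i) for i = 3..9:
  i=3: C(9,3)·!6 = 84·265 = 22260
  i=4: C(9,4)·!5 = 126·44 = 5544
  i=5: C(9,5)·!4 = 126·9 = 1134
  i=6: C(9,6)·!3 = 84·2 = 168
  i=7: C(9,7)·!2 = 36·1 = 36
  i=8: C(9,8)·!1 = 9·0 = 0
  i=9: C(9,9)·!0 = 1·1 = 1
Total = 29143.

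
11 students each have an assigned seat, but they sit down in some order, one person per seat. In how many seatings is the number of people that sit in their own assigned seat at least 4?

757934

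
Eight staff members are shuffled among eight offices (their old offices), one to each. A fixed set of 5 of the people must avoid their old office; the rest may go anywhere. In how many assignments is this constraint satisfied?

21234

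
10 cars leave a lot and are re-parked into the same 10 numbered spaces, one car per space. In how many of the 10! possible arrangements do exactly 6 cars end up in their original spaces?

1890

Choose which 6 of the 10 are fixed: C(10,6) = 210.
The remaining 4 must be deranged: !4 = 9.
Total: 210 × 9 = 1890.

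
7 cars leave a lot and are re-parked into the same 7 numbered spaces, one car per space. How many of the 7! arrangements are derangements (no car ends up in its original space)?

Recurrence: !7 = 7·!6 + (-1)^7.
!7 = 7·265 - 1 = 1854

1854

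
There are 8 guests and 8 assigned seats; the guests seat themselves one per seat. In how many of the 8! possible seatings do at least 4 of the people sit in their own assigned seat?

771

Sum C(8,i)·!(8-i) for i = 4..8:
  i=4: C(8,4)·!4 = 70·9 = 630
  i=5: C(8,5)·!3 = 56·2 = 112
  i=6: C(8,6)·!2 = 28·1 = 28
  i=7: C(8,7)·!1 = 8·0 = 0
  i=8: C(8,8)·!0 = 1·1 = 1
Total = 771.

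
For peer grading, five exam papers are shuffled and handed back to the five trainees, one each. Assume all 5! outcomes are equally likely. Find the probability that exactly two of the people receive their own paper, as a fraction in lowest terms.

Favorable outcomes: C(5,2)·!3 = 10·2 = 20.
Total outcomes: 5! = 120.
Probability = 20/120 = 1/6.

1/6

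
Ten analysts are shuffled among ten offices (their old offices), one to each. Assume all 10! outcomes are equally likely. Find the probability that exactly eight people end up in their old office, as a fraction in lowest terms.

1/80640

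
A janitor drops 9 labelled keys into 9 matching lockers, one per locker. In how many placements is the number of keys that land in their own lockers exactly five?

1134

Pick the 5 fixed positions: C(9,5) = 126 ways.
The other 4 form a derangement: !4 = 9.
Total: 126 × 9 = 1134.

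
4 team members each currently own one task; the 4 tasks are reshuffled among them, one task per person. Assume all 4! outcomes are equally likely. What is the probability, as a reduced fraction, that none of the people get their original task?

Favorable outcomes: !4 = 9.
Total outcomes: 4! = 24.
Probability = 9/24 = 3/8.

3/8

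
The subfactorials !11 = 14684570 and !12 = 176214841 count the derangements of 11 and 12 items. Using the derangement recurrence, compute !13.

2290792932

!13 = (13-1)·(!12 + !11) = 12·(176214841 + 14684570) = 12·190899411 = 2290792932.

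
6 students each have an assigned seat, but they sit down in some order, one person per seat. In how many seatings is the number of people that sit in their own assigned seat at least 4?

Sum C(6,i)·!(6-i) for i = 4..6:
  i=4: C(6,4)·!2 = 15·1 = 15
  i=5: C(6,5)·!1 = 6·0 = 0
  i=6: C(6,6)·!0 = 1·1 = 1
Total = 16.

16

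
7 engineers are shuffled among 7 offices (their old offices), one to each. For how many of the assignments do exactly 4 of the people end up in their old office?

70

Choose which 4 of the 7 are fixed: C(7,4) = 35.
The other 3 form a derangement: !3 = 2.
Total: 35 × 2 = 70.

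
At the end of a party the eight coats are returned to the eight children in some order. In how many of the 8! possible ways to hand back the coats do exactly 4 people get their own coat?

Choose which 4 of the 8 are fixed: C(8,4) = 70.
The other 4 form a derangement: !4 = 9.
Total: 70 × 9 = 630.

630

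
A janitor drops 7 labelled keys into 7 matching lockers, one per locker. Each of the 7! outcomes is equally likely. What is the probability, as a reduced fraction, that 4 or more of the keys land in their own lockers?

23/1260

Favorable outcomes: Σ_{i≥4} C(7,i)·!(7-i) = 35·2 + 21·1 + 7·0 + 1·1 = 92.
Total outcomes: 7! = 5040.
Probability = 92/5040 = 23/1260.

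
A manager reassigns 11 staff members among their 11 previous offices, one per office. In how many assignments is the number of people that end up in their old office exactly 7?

2970

Choose which 7 of the 11 are fixed: C(11,7) = 330.
The remaining 4 must be deranged: !4 = 9.
Total: 330 × 9 = 2970.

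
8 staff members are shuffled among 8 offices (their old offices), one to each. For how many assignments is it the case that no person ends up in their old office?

14833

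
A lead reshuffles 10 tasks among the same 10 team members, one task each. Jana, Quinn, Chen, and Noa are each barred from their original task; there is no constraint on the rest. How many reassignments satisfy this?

2399760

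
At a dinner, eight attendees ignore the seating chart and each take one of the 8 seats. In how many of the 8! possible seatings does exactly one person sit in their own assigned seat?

14832

Pick the single fixed position: C(8,1) = 8 ways.
The remaining 7 must be deranged: !7 = 1854.
Total: 8 × 1854 = 14832.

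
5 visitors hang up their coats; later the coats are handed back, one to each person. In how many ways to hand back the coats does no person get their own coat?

44

Use !n = n·!(n-1) + (-1)^n.
!5 = 5·9 - 1 = 44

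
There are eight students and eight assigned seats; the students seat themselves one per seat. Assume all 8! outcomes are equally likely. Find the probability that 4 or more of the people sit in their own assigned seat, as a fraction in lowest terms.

Favorable outcomes: Σ_{i≥4} C(8,i)·!(8-i) = 70·9 + 56·2 + 28·1 + 8·0 + 1·1 = 771.
Total outcomes: 8! = 40320.
Probability = 771/40320 = 257/13440.

257/13440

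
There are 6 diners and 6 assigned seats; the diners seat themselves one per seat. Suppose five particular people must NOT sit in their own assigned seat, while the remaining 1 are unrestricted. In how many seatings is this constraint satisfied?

Inclusion-exclusion on the 5 forbidden self-matches:
Σ_{j=0}^{5} (-1)^j C(5,j)(6-j)!
= C(5,0)·6! - C(5,1)·5! + C(5,2)·4! - C(5,3)·3! + C(5,4)·2! - C(5,5)·1!
= 720 - 600 + 240 - 60 + 10 - 1
= 309

309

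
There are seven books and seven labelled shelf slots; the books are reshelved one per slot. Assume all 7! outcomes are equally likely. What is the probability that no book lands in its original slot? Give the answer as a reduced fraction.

103/280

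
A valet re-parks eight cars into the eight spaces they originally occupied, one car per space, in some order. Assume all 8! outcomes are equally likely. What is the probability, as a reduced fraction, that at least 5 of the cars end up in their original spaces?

47/13440

Favorable outcomes: Σ_{i≥5} C(8,i)·!(8-i) = 56·2 + 28·1 + 8·0 + 1·1 = 141.
Total outcomes: 8! = 40320.
Probability = 141/40320 = 47/13440.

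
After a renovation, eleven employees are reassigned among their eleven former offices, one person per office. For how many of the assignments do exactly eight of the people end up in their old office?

Choose which 8 of the 11 are fixed: C(11,8) = 165.
The remaining 3 must be deranged: !3 = 2.
Total: 165 × 2 = 330.

330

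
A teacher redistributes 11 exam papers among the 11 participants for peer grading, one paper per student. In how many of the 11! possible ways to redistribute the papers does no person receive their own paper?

14684570

The number of derangements of 11 is !11 = Σ_{k=0}^{11} (-1)^k·11!/k!
= 11! - 11!/1! + 11!/2! - 11!/3! + 11!/4! - 11!/5! + 11!/6! - 11!/7! + 11!/8! - 11!/9! + 11!/10! - 11!/11!
= 39916800 - 39916800 + 19958400 - 6652800 + 1663200 - 332640 + 55440 - 7920 + 990 - 110 + 11 - 1
= 14684570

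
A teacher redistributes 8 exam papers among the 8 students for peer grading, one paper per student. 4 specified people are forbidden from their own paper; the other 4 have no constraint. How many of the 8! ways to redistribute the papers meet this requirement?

24024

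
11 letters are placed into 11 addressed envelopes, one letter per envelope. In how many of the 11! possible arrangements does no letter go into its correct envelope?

Use !n = (n-1)(!(n-1) + !(n-2)).
!11 = 10·(1334961 + 133496) = 10·1468457 = 14684570

14684570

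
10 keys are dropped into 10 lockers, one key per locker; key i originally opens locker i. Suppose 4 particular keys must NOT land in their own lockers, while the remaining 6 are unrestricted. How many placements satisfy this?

2399760

Let A_j be the event that the j-th constrained one is fixed. By inclusion-exclusion over the 4 events:
Σ_{j=0}^{4} (-1)^j C(4,j)(10-j)!
= C(4,0)·10! - C(4,1)·9! + C(4,2)·8! - C(4,3)·7! + C(4,4)·6!
= 3628800 - 1451520 + 241920 - 20160 + 720
= 2399760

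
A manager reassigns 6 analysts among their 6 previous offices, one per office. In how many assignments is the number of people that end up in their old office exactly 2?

135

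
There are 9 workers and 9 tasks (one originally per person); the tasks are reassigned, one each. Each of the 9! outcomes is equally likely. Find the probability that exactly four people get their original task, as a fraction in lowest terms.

11/720

Favorable outcomes: C(9,4)·!5 = 126·44 = 5544.
Total outcomes: 9! = 362880.
Probability = 5544/362880 = 11/720.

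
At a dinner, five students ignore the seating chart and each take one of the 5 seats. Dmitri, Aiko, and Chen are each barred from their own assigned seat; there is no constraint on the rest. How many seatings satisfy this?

64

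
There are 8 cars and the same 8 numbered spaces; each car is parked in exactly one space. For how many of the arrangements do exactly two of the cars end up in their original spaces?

Pick the 2 fixed positions: C(8,2) = 28 ways.
The other 6 form a derangement: !6 = 265.
Total: 28 × 265 = 7420.

7420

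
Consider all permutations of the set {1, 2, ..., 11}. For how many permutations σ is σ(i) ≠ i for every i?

14684570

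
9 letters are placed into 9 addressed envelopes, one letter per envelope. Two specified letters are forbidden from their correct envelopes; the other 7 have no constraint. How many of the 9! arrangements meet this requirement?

287280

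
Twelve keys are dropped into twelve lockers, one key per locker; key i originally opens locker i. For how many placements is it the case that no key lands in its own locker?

176214841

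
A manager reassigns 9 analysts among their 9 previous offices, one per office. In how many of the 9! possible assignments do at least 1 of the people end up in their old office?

229384

# with exactly i fixed is C(9,i)·!(9-i); sum over i=1..9:
  i=1: C(9,1)·!8 = 9·14833 = 133497
  i=2: C(9,2)·!7 = 36·1854 = 66744
  i=3: C(9,3)·!6 = 84·265 = 22260
  i=4: C(9,4)·!5 = 126·44 = 5544
  i=5: C(9,5)·!4 = 126·9 = 1134
  i=6: C(9,6)·!3 = 84·2 = 168
  i=7: C(9,7)·!2 = 36·1 = 36
  i=8: C(9,8)·!1 = 9·0 = 0
  i=9: C(9,9)·!0 = 1·1 = 1
Total = 229384.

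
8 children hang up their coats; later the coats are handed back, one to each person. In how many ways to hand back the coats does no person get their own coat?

14833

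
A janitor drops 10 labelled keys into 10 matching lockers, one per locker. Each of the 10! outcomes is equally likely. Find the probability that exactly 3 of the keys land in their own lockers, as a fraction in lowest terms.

103/1680

Favorable outcomes: C(10,3)·!7 = 120·1854 = 222480.
Total outcomes: 10! = 3628800.
Probability = 222480/3628800 = 103/1680.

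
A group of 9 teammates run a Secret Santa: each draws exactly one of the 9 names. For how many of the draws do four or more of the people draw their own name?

6883

# with exactly i fixed is C(9,i)·!(9-i); sum over i=4..9:
  i=4: C(9,4)·!5 = 126·44 = 5544
  i=5: C(9,5)·!4 = 126·9 = 1134
  i=6: C(9,6)·!3 = 84·2 = 168
  i=7: C(9,7)·!2 = 36·1 = 36
  i=8: C(9,8)·!1 = 9·0 = 0
  i=9: C(9,9)·!0 = 1·1 = 1
Total = 6883.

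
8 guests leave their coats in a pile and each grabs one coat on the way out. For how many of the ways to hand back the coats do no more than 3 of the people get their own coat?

39549

Sum C(8,i)·!(8-i) for i = 0..3:
  i=0: C(8,0)·!8 = 1·14833 = 14833
  i=1: C(8,1)·!7 = 8·1854 = 14832
  i=2: C(8,2)·!6 = 28·265 = 7420
  i=3: C(8,3)·!5 = 56·44 = 2464
Total = 39549.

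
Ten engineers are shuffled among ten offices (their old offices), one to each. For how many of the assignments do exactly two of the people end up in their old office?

667485

Choose which 2 of the 10 are fixed: C(10,2) = 45.
The remaining 8 must be deranged: !8 = 14833.
Total: 45 × 14833 = 667485.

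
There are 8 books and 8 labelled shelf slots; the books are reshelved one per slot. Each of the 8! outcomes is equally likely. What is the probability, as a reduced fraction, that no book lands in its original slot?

2119/5760

Favorable outcomes: !8 = 14833.
Total outcomes: 8! = 40320.
Probability = 14833/40320 = 2119/5760.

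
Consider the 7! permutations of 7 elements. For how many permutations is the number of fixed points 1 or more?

Sum C(7,i)·!(7-i) for i = 1..7:
  i=1: C(7,1)·!6 = 7·265 = 1855
  i=2: C(7,2)·!5 = 21·44 = 924
  i=3: C(7,3)·!4 = 35·9 = 315
  i=4: C(7,4)·!3 = 35·2 = 70
  i=5: C(7,5)·!2 = 21·1 = 21
  i=6: C(7,6)·!1 = 7·0 = 0
  i=7: C(7,7)·!0 = 1·1 = 1
Total = 3186.

3186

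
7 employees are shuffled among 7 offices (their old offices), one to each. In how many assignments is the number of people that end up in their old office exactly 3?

Choose which 3 of the 7 are fixed: C(7,3) = 35.
The other 4 form a derangement: !4 = 9.
Total: 35 × 9 = 315.

315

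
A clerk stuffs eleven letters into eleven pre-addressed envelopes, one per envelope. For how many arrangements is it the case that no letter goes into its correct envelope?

14684570

!11 is the nearest integer to 11!/e.
11! = 39916800, and 39916800/e ≈ 14684570.08, so !11 = 14684570.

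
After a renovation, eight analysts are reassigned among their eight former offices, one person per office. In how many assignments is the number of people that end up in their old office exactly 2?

7420

Choose which 2 of the 8 are fixed: C(8,2) = 28.
The other 6 form a derangement: !6 = 265.
Total: 28 × 265 = 7420.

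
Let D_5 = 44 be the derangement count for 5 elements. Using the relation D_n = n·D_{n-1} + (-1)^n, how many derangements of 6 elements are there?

D_6 = 6·44 + 1 = 265.

265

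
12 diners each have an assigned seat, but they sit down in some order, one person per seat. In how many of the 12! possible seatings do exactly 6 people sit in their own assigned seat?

244860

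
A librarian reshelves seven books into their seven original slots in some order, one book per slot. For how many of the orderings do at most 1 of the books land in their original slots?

3709

Sum C(7,i)·!(7-i) for i = 0..1:
  i=0: C(7,0)·!7 = 1·1854 = 1854
  i=1: C(7,1)·!6 = 7·265 = 1855
Total = 3709.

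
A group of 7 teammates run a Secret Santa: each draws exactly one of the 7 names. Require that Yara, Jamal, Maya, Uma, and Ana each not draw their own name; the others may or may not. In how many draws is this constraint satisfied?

2428

Inclusion-exclusion on the 5 forbidden self-matches:
Σ_{j=0}^{5} (-1)^j C(5,j)(7-j)!
= C(5,0)·7! - C(5,1)·6! + C(5,2)·5! - C(5,3)·4! + C(5,4)·3! - C(5,5)·2!
= 5040 - 3600 + 1200 - 240 + 30 - 2
= 2428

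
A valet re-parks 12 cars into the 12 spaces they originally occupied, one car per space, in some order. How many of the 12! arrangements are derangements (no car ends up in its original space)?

176214841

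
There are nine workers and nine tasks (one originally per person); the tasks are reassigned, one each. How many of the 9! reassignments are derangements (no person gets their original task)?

By inclusion-exclusion, !9 = Σ (-1)^k · 9!/k! for k=0..9
= 9! - 9!/1! + 9!/2! - 9!/3! + 9!/4! - 9!/5! + 9!/6! - 9!/7! + 9!/8! - 9!/9!
= 362880 - 362880 + 181440 - 60480 + 15120 - 3024 + 504 - 72 + 9 - 1
= 133496

133496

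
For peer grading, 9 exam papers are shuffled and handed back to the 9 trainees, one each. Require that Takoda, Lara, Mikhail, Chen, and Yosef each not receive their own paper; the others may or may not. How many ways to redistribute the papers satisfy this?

Inclusion-exclusion on the 5 forbidden self-matches:
Σ_{j=0}^{5} (-1)^j C(5,j)(9-j)!
= C(5,0)·9! - C(5,1)·8! + C(5,2)·7! - C(5,3)·6! + C(5,4)·5! - C(5,5)·4!
= 362880 - 201600 + 50400 - 7200 + 600 - 24
= 205056

205056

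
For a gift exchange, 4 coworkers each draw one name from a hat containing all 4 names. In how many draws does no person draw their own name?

9

The number of derangements of 4 is !4 = Σ_{k=0}^{4} (-1)^k·4!/k!
= 4! - 4!/1! + 4!/2! - 4!/3! + 4!/4!
= 24 - 24 + 12 - 4 + 1
= 9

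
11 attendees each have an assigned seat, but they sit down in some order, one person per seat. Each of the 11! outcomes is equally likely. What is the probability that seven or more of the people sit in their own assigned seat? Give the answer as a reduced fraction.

839/9979200

Favorable outcomes: Σ_{i≥7} C(11,i)·!(11-i) = 330·9 + 165·2 + 55·1 + 11·0 + 1·1 = 3356.
Total outcomes: 11! = 39916800.
Probability = 3356/39916800 = 839/9979200.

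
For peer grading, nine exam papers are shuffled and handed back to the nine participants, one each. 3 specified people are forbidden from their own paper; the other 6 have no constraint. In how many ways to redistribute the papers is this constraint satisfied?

256320

Let A_j be the event that the j-th constrained one is fixed. By inclusion-exclusion over the 3 events:
Σ_{j=0}^{3} (-1)^j C(3,j)(9-j)!
= C(3,0)·9! - C(3,1)·8! + C(3,2)·7! - C(3,3)·6!
= 362880 - 120960 + 15120 - 720
= 256320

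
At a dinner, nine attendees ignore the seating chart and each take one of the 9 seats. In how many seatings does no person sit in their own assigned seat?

133496

The number of derangements of 9 is !9 = Σ_{k=0}^{9} (-1)^k·9!/k!
= 9! - 9!/1! + 9!/2! - 9!/3! + 9!/4! - 9!/5! + 9!/6! - 9!/7! + 9!/8! - 9!/9!
= 362880 - 362880 + 181440 - 60480 + 15120 - 3024 + 504 - 72 + 9 - 1
= 133496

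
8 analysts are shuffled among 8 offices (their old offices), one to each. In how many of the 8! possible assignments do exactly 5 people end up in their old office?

112

Pick the 5 fixed positions: C(8,5) = 56 ways.
The other 3 form a derangement: !3 = 2.
Total: 56 × 2 = 112.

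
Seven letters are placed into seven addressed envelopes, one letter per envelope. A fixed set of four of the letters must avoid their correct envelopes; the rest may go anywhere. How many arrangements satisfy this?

2790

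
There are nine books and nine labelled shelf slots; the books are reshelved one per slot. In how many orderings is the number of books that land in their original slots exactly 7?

36

Choose which 7 of the 9 are fixed: C(9,7) = 36.
The remaining 2 must be deranged: !2 = 1.
Total: 36 × 1 = 36.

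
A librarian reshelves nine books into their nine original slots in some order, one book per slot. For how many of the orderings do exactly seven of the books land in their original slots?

Pick the 7 fixed positions: C(9,7) = 36 ways.
The remaining 2 must be deranged: !2 = 1.
Total: 36 × 1 = 36.

36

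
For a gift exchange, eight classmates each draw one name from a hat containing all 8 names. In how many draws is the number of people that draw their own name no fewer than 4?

771

Sum C(8,i)·!(8-i) for i = 4..8:
  i=4: C(8,4)·!4 = 70·9 = 630
  i=5: C(8,5)·!3 = 56·2 = 112
  i=6: C(8,6)·!2 = 28·1 = 28
  i=7: C(8,7)·!1 = 8·0 = 0
  i=8: C(8,8)·!0 = 1·1 = 1
Total = 771.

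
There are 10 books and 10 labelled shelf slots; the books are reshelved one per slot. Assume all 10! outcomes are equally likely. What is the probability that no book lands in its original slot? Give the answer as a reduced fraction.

16481/44800

Favorable outcomes: !10 = 1334961.
Total outcomes: 10! = 3628800.
Probability = 1334961/3628800 = 16481/44800.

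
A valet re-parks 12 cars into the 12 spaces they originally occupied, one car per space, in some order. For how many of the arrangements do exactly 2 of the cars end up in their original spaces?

Pick the 2 fixed positions: C(12,2) = 66 ways.
The other 10 form a derangement: !10 = 1334961.
Total: 66 × 1334961 = 88107426.

88107426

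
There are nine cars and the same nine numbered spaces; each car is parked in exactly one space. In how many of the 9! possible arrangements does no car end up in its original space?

133496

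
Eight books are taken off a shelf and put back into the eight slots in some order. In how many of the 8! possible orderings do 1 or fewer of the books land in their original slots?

# with exactly i fixed is C(8,i)·!(8-i); sum over i=0..1:
  i=0: C(8,0)·!8 = 1·14833 = 14833
  i=1: C(8,1)·!7 = 8·1854 = 14832
Total = 29665.

29665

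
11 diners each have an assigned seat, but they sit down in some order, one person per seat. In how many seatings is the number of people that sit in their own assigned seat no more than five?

Sum C(11,i)·!(11-i) for i = 0..5:
  i=0: C(11,0)·!11 = 1·14684570 = 14684570
  i=1: C(11,1)·!10 = 11·1334961 = 14684571
  i=2: C(11,2)·!9 = 55·133496 = 7342280
  i=3: C(11,3)·!8 = 165·14833 = 2447445
  i=4: C(11,4)·!7 = 330·1854 = 611820
  i=5: C(11,5)·!6 = 462·265 = 122430
Total = 39893116.

39893116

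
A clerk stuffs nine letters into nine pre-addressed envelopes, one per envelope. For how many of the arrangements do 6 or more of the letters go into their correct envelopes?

205

Sum C(9,i)·!(9-i) for i = 6..9:
  i=6: C(9,6)·!3 = 84·2 = 168
  i=7: C(9,7)·!2 = 36·1 = 36
  i=8: C(9,8)·!1 = 9·0 = 0
  i=9: C(9,9)·!0 = 1·1 = 1
Total = 205.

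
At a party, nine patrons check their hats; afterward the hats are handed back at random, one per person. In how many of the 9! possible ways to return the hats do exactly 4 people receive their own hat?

5544

Pick the 4 fixed positions: C(9,4) = 126 ways.
The other 5 form a derangement: !5 = 44.
Total: 126 × 44 = 5544.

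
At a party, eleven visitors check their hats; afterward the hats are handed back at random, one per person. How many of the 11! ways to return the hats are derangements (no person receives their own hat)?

The number of derangements of 11 is !11 = Σ_{k=0}^{11} (-1)^k·11!/k!
= 11! - 11!/1! + 11!/2! - 11!/3! + 11!/4! - 11!/5! + 11!/6! - 11!/7! + 11!/8! - 11!/9! + 11!/10! - 11!/11!
= 39916800 - 39916800 + 19958400 - 6652800 + 1663200 - 332640 + 55440 - 7920 + 990 - 110 + 11 - 1
= 14684570

14684570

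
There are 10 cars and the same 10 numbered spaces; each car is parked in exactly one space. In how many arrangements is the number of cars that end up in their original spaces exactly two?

667485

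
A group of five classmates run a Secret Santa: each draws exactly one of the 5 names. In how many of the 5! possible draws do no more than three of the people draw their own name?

Sum C(5,i)·!(5-i) for i = 0..3:
  i=0: C(5,0)·!5 = 1·44 = 44
  i=1: C(5,1)·!4 = 5·9 = 45
  i=2: C(5,2)·!3 = 10·2 = 20
  i=3: C(5,3)·!2 = 10·1 = 10
Total = 119.

119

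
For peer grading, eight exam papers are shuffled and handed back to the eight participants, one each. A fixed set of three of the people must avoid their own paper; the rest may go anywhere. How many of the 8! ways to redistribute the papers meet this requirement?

27240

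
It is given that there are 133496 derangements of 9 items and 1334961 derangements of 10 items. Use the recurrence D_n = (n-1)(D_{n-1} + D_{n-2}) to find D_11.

D_11 = (11-1)·(D_10 + D_9) = 10·(1334961 + 133496) = 10·1468457 = 14684570.

14684570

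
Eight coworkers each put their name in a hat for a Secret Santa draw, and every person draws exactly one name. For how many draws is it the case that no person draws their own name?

The number of derangements of 8 is !8 = Σ_{k=0}^{8} (-1)^k·8!/k!
= 8! - 8!/1! + 8!/2! - 8!/3! + 8!/4! - 8!/5! + 8!/6! - 8!/7! + 8!/8!
= 40320 - 40320 + 20160 - 6720 + 1680 - 336 + 56 - 8 + 1
= 14833

14833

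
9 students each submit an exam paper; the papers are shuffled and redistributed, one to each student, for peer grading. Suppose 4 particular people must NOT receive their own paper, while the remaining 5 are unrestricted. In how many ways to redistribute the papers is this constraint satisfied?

229080

Let A_j be the event that the j-th constrained one is fixed. By inclusion-exclusion over the 4 events:
Σ_{j=0}^{4} (-1)^j C(4,j)(9-j)!
= C(4,0)·9! - C(4,1)·8! + C(4,2)·7! - C(4,3)·6! + C(4,4)·5!
= 362880 - 161280 + 30240 - 2880 + 120
= 229080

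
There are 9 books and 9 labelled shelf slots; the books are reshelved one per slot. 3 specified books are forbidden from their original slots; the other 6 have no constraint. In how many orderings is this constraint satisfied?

256320

Let A_j be the event that the j-th constrained one is fixed. By inclusion-exclusion over the 3 events:
Σ_{j=0}^{3} (-1)^j C(3,j)(9-j)!
= C(3,0)·9! - C(3,1)·8! + C(3,2)·7! - C(3,3)·6!
= 362880 - 120960 + 15120 - 720
= 256320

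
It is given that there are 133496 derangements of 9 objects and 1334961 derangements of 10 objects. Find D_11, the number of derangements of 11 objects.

14684570

D_11 = (11-1)·(D_10 + D_9) = 10·(1334961 + 133496) = 10·1468457 = 14684570.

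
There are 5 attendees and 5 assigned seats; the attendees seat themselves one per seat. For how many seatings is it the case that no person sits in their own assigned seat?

!5 = 5! · Σ_{k=0}^{5} (-1)^k/k!
= 5! - 5!/1! + 5!/2! - 5!/3! + 5!/4! - 5!/5!
= 120 - 120 + 60 - 20 + 5 - 1
= 44

44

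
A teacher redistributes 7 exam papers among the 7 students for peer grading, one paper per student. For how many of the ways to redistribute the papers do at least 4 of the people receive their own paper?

92

# with exactly i fixed is C(7,i)·!(7-i); sum over i=4..7:
  i=4: C(7,4)·!3 = 35·2 = 70
  i=5: C(7,5)·!2 = 21·1 = 21
  i=6: C(7,6)·!1 = 7·0 = 0
  i=7: C(7,7)·!0 = 1·1 = 1
Total = 92.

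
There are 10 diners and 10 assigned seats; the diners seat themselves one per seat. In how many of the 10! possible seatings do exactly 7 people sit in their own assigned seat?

Pick the 7 fixed positions: C(10,7) = 120 ways.
The other 3 form a derangement: !3 = 2.
Total: 120 × 2 = 240.

240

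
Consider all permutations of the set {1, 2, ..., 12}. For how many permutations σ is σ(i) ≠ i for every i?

176214841

!12 = 12! · Σ_{k=0}^{12} (-1)^k/k!
= 12! - 12!/1! + 12!/2! - 12!/3! + 12!/4! - 12!/5! + 12!/6! - 12!/7! + 12!/8! - 12!/9! + 12!/10! - 12!/11! + 12!/12!
= 479001600 - 479001600 + 239500800 - 79833600 + 19958400 - 3991680 + 665280 - 95040 + 11880 - 1320 + 132 - 12 + 1
= 176214841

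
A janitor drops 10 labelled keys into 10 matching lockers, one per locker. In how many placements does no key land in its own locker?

1334961

!10 is the nearest integer to 10!/e.
10! = 3628800, and 3628800/e ≈ 1334960.92, so !10 = 1334961.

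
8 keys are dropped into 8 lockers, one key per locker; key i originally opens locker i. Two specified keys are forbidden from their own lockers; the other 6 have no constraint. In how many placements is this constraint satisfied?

30960

Inclusion-exclusion on the 2 forbidden self-matches:
Σ_{j=0}^{2} (-1)^j C(2,j)(8-j)!
= C(2,0)·8! - C(2,1)·7! + C(2,2)·6!
= 40320 - 10080 + 720
= 30960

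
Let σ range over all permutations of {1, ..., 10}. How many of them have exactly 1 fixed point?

1334960

Choose which one of the 10 is fixed: C(10,1) = 10.
The remaining 9 must be deranged: !9 = 133496.
Total: 10 × 133496 = 1334960.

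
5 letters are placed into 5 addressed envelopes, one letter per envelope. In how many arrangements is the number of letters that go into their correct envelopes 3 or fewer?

Sum C(5,i)·!(5-i) for i = 0..3:
  i=0: C(5,0)·!5 = 1·44 = 44
  i=1: C(5,1)·!4 = 5·9 = 45
  i=2: C(5,2)·!3 = 10·2 = 20
  i=3: C(5,3)·!2 = 10·1 = 10
Total = 119.

119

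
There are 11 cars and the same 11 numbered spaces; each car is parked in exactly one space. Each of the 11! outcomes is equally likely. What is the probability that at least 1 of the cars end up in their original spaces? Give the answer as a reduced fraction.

2523223/3991680

Favorable outcomes: Σ_{i≥1} C(11,i)·!(11-i) = 11·1334961 + 55·133496 + 165·14833 + 330·1854 + 462·265 + 462·44 + 330·9 + 165·2 + 55·1 + 11·0 + 1·1 = 25232230.
Total outcomes: 11! = 39916800.
Probability = 25232230/39916800 = 2523223/3991680.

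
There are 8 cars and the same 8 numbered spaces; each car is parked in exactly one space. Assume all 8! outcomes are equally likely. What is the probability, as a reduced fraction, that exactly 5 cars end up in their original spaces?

Favorable outcomes: C(8,5)·!3 = 56·2 = 112.
Total outcomes: 8! = 40320.
Probability = 112/40320 = 1/360.

1/360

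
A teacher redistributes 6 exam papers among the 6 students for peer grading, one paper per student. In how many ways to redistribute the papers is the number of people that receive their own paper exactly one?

264

Pick the single fixed position: C(6,1) = 6 ways.
The remaining 5 must be deranged: !5 = 44.
Total: 6 × 44 = 264.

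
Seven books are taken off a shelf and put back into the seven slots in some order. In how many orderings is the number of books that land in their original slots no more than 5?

5039

# with exactly i fixed is C(7,i)·!(7-i); sum over i=0..5:
  i=0: C(7,0)·!7 = 1·1854 = 1854
  i=1: C(7,1)·!6 = 7·265 = 1855
  i=2: C(7,2)·!5 = 21·44 = 924
  i=3: C(7,3)·!4 = 35·9 = 315
  i=4: C(7,4)·!3 = 35·2 = 70
  i=5: C(7,5)·!2 = 21·1 = 21
Total = 5039.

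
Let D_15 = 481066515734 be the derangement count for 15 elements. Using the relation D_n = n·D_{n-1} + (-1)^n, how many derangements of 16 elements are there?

D_16 = 16·481066515734 + 1 = 7697064251745.

7697064251745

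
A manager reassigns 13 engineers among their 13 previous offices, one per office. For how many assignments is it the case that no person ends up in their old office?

Recurrence: !13 = 12·(!12 + !11).
!13 = 12·(176214841 + 14684570) = 12·190899411 = 2290792932

2290792932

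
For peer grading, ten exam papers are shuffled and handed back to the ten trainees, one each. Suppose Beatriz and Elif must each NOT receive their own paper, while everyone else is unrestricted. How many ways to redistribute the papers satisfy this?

2943360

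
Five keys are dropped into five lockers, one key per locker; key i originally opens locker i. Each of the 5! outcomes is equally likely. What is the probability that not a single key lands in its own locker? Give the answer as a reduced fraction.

11/30

Favorable outcomes: !5 = 44.
Total outcomes: 5! = 120.
Probability = 44/120 = 11/30.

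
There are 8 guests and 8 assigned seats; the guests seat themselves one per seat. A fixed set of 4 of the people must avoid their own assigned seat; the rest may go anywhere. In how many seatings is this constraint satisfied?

24024

Let A_j be the event that the j-th constrained one is fixed. By inclusion-exclusion over the 4 events:
Σ_{j=0}^{4} (-1)^j C(4,j)(8-j)!
= C(4,0)·8! - C(4,1)·7! + C(4,2)·6! - C(4,3)·5! + C(4,4)·4!
= 40320 - 20160 + 4320 - 480 + 24
= 24024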